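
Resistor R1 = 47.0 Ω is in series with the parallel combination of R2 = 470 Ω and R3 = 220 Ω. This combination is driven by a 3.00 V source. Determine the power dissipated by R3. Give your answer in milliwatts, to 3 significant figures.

23.7 mW

First combine the parallel branches into one equivalent R_p, then R1 + R_p is a series pair.
R_p = (470×220)/(470+220) = 149.9 Ω
R_total = 47.0 + 149.9 = 196.9 Ω
I = V / R_total = 3.00 / 196.9 = 0.01524 A
Voltage across the parallel pair: V_p = I × R_p = 0.01524 × 149.9 = 2.284 V
R3 is across V_p, so use P = V²/R for that branch.
P_R3 = (2.284)² / 220 = 0.02371 W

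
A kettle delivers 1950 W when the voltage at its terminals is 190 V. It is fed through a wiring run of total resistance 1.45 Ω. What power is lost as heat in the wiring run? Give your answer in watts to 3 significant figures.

153 W

The wiring run and load are in series, so the same current flows in both; the loss is I²R_line.
I = P / V = 1950 / 190 = 10.26 A through the wiring run.
P_line = I² R_line = (10.26)² × 1.45 = 152.7 W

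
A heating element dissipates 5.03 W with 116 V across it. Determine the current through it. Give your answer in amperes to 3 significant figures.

Rearranging the power relation for the two known quantities gives I = P / V.
I = 5.03 / 116 = 0.04336 A

0.0434 A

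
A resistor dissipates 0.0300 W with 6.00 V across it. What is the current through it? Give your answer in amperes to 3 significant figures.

0.00500 A

Rearranging the power relation for the two known quantities gives I = P / V.
I = 0.0300 / 6.00 = 0.005000 A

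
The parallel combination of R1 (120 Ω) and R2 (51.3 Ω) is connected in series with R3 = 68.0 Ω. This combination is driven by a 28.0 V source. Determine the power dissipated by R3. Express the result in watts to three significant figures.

4.93 W

First find R_p for the parallel pair, then treat R_p + R3 as a series loop.
R_p = (120×51.3)/(120+51.3) = 35.94 Ω
R_total = R_p + 68.0 = 35.94 + 68.0 = 103.9 Ω
I = V / R_total = 28.0 / 103.9 = 0.2694 A
R3 is the series element, so its power is I²R.
P_R3 = (0.2694)² × 68.0 = 4.935 W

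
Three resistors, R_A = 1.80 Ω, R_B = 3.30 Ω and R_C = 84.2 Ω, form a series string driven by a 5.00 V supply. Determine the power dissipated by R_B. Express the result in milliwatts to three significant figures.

10.3 mW

The current is common to all series resistors; compute it, then apply P = I²R for the target.
R_total = 1.80 + 3.30 + 84.2 = 89.30 Ω
I = V / R_total = 5.00 / 89.30 = 0.05599 A
P_R_B = I² × R_B = (0.05599)² × 3.30 = 0.01035 W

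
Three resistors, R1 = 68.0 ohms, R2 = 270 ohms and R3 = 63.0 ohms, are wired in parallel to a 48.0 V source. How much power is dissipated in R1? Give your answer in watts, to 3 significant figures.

Every branch has 48.0 V across it, so for R1 the power is simply V²/R.
P_R1 = V² / R1 = (48.0)² / 68.0 Ω = 33.88 W

33.9 W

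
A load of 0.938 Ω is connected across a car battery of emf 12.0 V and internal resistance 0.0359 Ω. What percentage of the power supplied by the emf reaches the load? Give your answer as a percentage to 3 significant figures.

96.3 %

η = P_load/(P_load+P_int) = I²R/(I²R+I²r) = R/(R+r) — the I² cancels for series elements.
η = R / (R + r) = 0.938 / (0.938 + 0.0359) = 0.9631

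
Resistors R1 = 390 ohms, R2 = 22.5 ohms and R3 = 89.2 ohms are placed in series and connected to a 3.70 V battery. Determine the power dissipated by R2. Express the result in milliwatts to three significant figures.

1.22 mW

Series elements share the same current, so find I first, then use P = I²R.
R_total = 390 + 22.5 + 89.2 = 501.7 Ω
I = V / R_total = 3.70 / 501.7 = 0.007375 A
P_R2 = I² × R2 = (0.007375)² × 22.5 = 0.001224 W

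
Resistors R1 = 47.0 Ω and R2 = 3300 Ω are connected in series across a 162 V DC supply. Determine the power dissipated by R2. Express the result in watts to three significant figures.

The current is common to all series resistors; compute it, then apply P = I²R for the target.
R_total = 47.0 + 3300 = 3347 Ω
I = V / R_total = 162 / 3347 = 0.04840 A
P_R2 = I² × R2 = (0.04840)² × 3300 = 7.731 W

7.73 W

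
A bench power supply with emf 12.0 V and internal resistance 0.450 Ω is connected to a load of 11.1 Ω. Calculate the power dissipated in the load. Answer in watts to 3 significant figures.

The internal resistance and the load are in series, so the same I flows through both; get I from ε/(r+R), then I²R for the load.
I = ε / (r + R) = 12.0 / (0.450 + 11.1) = 1.039 A
P_load = I² R = (1.039)² × 11.1 = 11.98 W

12.0 W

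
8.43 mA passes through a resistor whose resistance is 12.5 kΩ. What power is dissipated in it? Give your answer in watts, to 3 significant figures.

Knowing I and R, the power is just I²R — no need to find V first.
P = (0.008430 A)² × 12500 Ω = 0.8883 W

0.888 W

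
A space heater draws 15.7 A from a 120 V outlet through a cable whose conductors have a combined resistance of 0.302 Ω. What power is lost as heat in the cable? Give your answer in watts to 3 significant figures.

The cable is a series resistance carrying the load current; its dissipation is I²R_line.
The cable carries the full 15.7 A.
P_line = I² R_line = (15.70)² × 0.302 = 74.44 W

74.4 W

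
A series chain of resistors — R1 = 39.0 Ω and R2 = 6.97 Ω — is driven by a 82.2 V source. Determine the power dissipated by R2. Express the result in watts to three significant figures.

Series elements share the same current, so find I first, then use P = I²R.
R_total = 39.0 + 6.97 = 45.97 Ω
I = V / R_total = 82.2 / 45.97 = 1.788 A
P_R2 = I² × R2 = (1.788)² × 6.97 = 22.29 W

22.3 W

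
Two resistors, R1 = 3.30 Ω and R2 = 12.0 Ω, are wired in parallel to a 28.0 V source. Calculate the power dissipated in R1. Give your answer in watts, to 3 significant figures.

238 W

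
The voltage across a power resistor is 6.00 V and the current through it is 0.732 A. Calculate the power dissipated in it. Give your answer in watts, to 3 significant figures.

4.39 W

Since both terminal voltage and current are stated, P = V I gives the power in one step.
P = 6.00 V × 0.7320 A = 4.392 W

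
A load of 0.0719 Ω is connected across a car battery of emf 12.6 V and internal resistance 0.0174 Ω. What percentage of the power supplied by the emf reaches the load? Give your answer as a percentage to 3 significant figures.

80.5 %

The source delivers εI, of which I²R reaches the load and I²r is lost; since I is common, η = R/(R+r).
η = R / (R + r) = 0.0719 / (0.0719 + 0.0174) = 0.8052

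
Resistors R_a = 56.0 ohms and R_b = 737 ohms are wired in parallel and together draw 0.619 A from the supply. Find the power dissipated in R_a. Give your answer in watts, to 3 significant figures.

18.5 W

Parallel branches share V, not I — compute V via R_eq, then use V²/R for the target branch.
1/R_eq = 1/56.0 + 1/737 ⇒ R_eq = 52.05 Ω
V = I_total × R_eq = 0.6190 × 52.05 = 32.22 V
P_R_a = V² / R_a = (32.22)² / 56.0 = 18.53 W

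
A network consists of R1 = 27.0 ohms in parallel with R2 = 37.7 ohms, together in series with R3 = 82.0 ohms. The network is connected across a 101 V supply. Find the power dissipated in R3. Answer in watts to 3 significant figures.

87.6 W

Reduce the parallel combination to a single R_p; the circuit then becomes R_p in series with the remaining resistor.
R_p = (27.0×37.7)/(27.0+37.7) = 15.73 Ω
R_total = R_p + 82.0 = 15.73 + 82.0 = 97.73 Ω
I = V / R_total = 101 / 97.73 = 1.033 A
R3 is the series element, so its power is I²R.
P_R3 = (1.033)² × 82.0 = 87.57 W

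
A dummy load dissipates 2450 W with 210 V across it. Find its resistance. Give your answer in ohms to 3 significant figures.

From P = V I = I²R = V²/R, with the two given quantities we get R = V² / P.
R = (210)² / 2450 = 18.00 Ω

18.0 Ω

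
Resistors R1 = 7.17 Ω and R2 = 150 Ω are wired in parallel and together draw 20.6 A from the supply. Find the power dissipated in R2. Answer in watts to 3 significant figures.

Only the total current is stated, so first find the parallel equivalent to get the voltage across the combination.
1/R_eq = 1/7.17 + 1/150 ⇒ R_eq = 6.843 Ω
V = I_total × R_eq = 20.60 × 6.843 = 141.0 V
P_R2 = V² / R2 = (141.0)² / 150 = 132.5 W

132 W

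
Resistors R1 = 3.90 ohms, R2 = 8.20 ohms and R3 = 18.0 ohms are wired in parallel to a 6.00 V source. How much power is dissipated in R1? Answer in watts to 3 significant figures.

Parallel branches share the same voltage; P = V²/R gives the branch power in one step.
P_R1 = V² / R1 = (6.00)² / 3.90 Ω = 9.231 W

9.23 W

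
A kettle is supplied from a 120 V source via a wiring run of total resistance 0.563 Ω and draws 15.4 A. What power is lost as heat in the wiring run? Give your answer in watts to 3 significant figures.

Only the current and the line resistance are needed for the I²R loss.
The wiring run carries the full 15.4 A.
P_line = I² R_line = (15.40)² × 0.563 = 133.5 W

134 W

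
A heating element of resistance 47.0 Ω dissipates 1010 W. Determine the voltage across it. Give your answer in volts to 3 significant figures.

218 V

The two known quantities fix the third via V = √(P R).
V = √(1010 × 47.0) = 217.9 V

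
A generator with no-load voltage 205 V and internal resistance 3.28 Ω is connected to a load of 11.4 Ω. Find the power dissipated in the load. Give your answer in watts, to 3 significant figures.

The internal resistance and the load are in series, so the same I flows through both; get I from ε/(r+R), then I²R for the load.
I = ε / (r + R) = 205 / (3.28 + 11.4) = 13.96 A
P_load = I² R = (13.96)² × 11.4 = 2223 W

2220 W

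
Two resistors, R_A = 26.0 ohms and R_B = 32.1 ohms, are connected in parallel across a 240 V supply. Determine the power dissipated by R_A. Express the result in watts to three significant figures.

2220 W

The supply voltage appears across each parallel branch — just use P = V²/R_A.
P_R_A = V² / R_A = (240)² / 26.0 Ω = 2215 W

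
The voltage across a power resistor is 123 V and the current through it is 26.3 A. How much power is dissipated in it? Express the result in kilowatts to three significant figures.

3.23 kW

V and I are known directly — P = V I, no intermediate step needed.
P = 123 V × 26.30 A = 3235 W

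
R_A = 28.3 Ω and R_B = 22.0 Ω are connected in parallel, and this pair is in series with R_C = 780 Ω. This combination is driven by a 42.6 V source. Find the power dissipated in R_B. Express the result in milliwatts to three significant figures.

First find R_p for the parallel pair, then treat R_p + R_C as a series loop.
R_p = (28.3×22.0)/(28.3+22.0) = 12.38 Ω
R_total = R_p + 780 = 12.38 + 780 = 792.4 Ω
I = V / R_total = 42.6 / 792.4 = 0.05376 A
Voltage across the parallel pair: V_p = I × R_p = 0.05376 × 12.38 = 0.6655 V
R_B has V_p across it, so P = V_p²/R_B.
P_R_B = (0.6655)² / 22.0 = 0.02013 W

20.1 mW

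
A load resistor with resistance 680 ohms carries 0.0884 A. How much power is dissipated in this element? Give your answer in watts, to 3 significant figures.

Current and resistance are given, so P = I²R is the direct form.
P = (0.08840 A)² × 680 Ω = 5.314 W

5.31 W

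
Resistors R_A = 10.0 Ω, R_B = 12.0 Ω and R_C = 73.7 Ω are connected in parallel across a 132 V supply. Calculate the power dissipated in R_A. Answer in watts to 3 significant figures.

R_A sits directly across the source, so P = V²/R with V = 132 V.
P_R_A = V² / R_A = (132)² / 10.0 Ω = 1742 W

1740 W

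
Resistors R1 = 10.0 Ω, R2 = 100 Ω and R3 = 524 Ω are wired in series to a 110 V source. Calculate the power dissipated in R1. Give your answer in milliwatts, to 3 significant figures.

Series elements share the same current, so find I first, then use P = I²R.
R_total = 10.0 + 100 + 524 = 634.0 Ω
I = V / R_total = 110 / 634.0 = 0.1735 A
P_R1 = I² × R1 = (0.1735)² × 10.0 = 0.3010 W

301 mW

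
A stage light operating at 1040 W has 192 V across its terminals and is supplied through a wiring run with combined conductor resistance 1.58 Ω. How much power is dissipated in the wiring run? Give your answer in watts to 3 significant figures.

46.4 W

The wiring run and load are in series, so the same current flows in both; the loss is I²R_line.
I = P / V = 1040 / 192 = 5.417 A through the wiring run.
P_line = I² R_line = (5.417)² × 1.58 = 46.36 W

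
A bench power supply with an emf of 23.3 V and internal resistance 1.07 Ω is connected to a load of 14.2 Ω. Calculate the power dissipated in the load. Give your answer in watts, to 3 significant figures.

With r and R in series, I = ε/(r+R); the load dissipates I²R.
I = ε / (r + R) = 23.3 / (1.07 + 14.2) = 1.526 A
P_load = I² R = (1.526)² × 14.2 = 33.06 W

33.1 W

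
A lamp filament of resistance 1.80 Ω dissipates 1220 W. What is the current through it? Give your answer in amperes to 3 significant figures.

26.0 A

Rearranging the power relation for the two known quantities gives I = √(P / R).
I = √(1220 / 1.80) = 26.03 A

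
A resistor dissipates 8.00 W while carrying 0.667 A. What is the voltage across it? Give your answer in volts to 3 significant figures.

12.0 V

Rearranging the power relation for the two known quantities gives V = P / I.
V = 8.00 / 0.6670 = 11.99 V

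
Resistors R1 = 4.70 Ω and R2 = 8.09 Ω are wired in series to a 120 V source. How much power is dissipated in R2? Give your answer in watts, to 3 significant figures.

The current is common to all series resistors; compute it, then apply P = I²R for the target.
R_total = 4.70 + 8.09 = 12.79 Ω
I = V / R_total = 120 / 12.79 = 9.382 A
P_R2 = I² × R2 = (9.382)² × 8.09 = 712.1 W

712 W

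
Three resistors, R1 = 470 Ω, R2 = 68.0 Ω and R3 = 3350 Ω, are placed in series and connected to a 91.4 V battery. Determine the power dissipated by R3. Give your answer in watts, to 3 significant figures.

1.85 W

Series elements share the same current, so find I first, then use P = I²R.
R_total = 470 + 68.0 + 3350 = 3888 Ω
I = V / R_total = 91.4 / 3888 = 0.02351 A
P_R3 = I² × R3 = (0.02351)² × 3350 = 1.851 W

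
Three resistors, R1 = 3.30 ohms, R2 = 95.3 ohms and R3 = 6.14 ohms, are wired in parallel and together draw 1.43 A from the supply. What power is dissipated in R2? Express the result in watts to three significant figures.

0.0945 W

Parallel branches share V, not I — compute V via R_eq, then use V²/R for the target branch.
1/R_eq = 1/3.30 + 1/95.3 + 1/6.14 ⇒ R_eq = 2.099 Ω
V = I_total × R_eq = 1.430 × 2.099 = 3.002 V
P_R2 = V² / R2 = (3.002)² / 95.3 = 0.09455 W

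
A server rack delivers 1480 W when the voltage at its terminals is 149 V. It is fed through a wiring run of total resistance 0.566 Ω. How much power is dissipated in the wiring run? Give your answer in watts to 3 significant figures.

55.8 W

Line loss is just I²R for the cable — we know both I and R_line directly.
I = P / V = 1480 / 149 = 9.933 A through the wiring run.
P_line = I² R_line = (9.933)² × 0.566 = 55.84 W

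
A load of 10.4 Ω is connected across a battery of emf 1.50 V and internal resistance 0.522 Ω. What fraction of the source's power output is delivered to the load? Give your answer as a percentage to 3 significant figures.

95.2 %

Both r and R carry the same current, so the power split is just the resistance split: η = R/(R+r).
η = R / (R + r) = 10.4 / (10.4 + 0.522) = 0.9522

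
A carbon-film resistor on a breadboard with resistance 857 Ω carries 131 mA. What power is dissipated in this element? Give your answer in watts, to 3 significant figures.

With I and R stated, P = I²R applies in one step.
P = (0.1310 A)² × 857 Ω = 14.71 W

14.7 W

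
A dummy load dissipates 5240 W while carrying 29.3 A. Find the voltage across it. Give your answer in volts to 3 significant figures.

The two known quantities fix the third via V = P / I.
V = 5240 / 29.30 = 178.8 V

179 V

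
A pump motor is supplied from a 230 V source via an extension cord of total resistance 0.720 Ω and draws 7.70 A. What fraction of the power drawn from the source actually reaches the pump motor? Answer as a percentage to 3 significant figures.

The extension cord carries the full 7.70 A.
P_line = I² R_line = (7.700)² × 0.720 = 42.69 W
P_source = V I = 230 × 7.700 = 1771 W; P_load = 1728 W
η = P_load / P_source = 1728 / 1771 = 0.9759

97.6 %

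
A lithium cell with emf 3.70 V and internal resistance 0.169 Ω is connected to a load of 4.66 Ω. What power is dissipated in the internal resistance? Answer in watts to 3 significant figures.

Internal loss is I²r, with I set by the total series resistance r+R.
I = ε / (r + R) = 3.70 / (0.169 + 4.66) = 0.7662 A
P_int = I² r = (0.7662)² × 0.169 = 0.09921 W

0.0992 W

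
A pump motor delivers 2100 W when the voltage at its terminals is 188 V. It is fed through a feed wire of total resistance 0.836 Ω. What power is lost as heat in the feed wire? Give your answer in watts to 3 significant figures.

Line loss is just I²R for the cable — we know both I and R_line directly.
I = P / V = 2100 / 188 = 11.17 A through the feed wire.
P_line = I² R_line = (11.17)² × 0.836 = 104.3 W

104 W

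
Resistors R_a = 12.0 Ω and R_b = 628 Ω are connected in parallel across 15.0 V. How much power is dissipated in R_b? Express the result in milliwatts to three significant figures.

358 mW

Every branch has 15.0 V across it, so for R_b the power is simply V²/R.
P_R_b = V² / R_b = (15.0)² / 628 Ω = 0.3583 W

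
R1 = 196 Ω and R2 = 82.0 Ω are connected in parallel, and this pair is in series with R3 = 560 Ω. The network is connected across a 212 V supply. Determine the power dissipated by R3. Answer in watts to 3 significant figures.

65.9 W

First find R_p for the parallel pair, then treat R_p + R3 as a series loop.
R_p = (196×82.0)/(196+82.0) = 57.81 Ω
R_total = R_p + 560 = 57.81 + 560 = 617.8 Ω
I = V / R_total = 212 / 617.8 = 0.3431 A
R3 is the series element, so its power is I²R.
P_R3 = (0.3431)² × 560 = 65.94 W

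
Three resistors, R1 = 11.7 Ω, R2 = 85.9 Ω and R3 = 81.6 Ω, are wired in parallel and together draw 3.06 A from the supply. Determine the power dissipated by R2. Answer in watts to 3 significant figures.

9.11 W

Only the total current is stated, so first find the parallel equivalent to get the voltage across the combination.
1/R_eq = 1/11.7 + 1/85.9 + 1/81.6 ⇒ R_eq = 9.144 Ω
V = I_total × R_eq = 3.060 × 9.144 = 27.98 V
P_R2 = V² / R2 = (27.98)² / 85.9 = 9.113 W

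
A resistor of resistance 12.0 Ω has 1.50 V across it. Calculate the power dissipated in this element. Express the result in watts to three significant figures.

0.188 W

We know the drop across the element and its resistance — P = V²/R, one step.
P = (1.50 V)² / 12.0 Ω = 0.1875 W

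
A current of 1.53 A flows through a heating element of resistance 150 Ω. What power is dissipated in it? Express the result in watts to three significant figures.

With I and R stated, P = I²R applies in one step.
P = (1.530 A)² × 150 Ω = 351.1 W

351 W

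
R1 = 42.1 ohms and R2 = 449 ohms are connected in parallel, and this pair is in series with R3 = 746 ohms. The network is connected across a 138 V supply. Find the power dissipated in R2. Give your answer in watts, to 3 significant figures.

Reduce the parallel combination to a single R_p; the circuit then becomes R_p in series with the remaining resistor.
R_p = (42.1×449)/(42.1+449) = 38.49 Ω
R_total = R_p + 746 = 38.49 + 746 = 784.5 Ω
I = V / R_total = 138 / 784.5 = 0.1759 A
Voltage across the parallel pair: V_p = I × R_p = 0.1759 × 38.49 = 6.771 V
R2 has V_p across it, so P = V_p²/R2.
P_R2 = (6.771)² / 449 = 0.1021 W

0.102 W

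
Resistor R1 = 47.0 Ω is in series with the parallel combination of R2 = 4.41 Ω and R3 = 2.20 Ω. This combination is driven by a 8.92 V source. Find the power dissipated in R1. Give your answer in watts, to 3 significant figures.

1.59 W

Replace R2 and R3 with their parallel equivalent so the circuit becomes R1 in series with R_p.
R_p = (4.41×2.20)/(4.41+2.20) = 1.468 Ω
R_total = 47.0 + 1.468 = 48.47 Ω
I = V / R_total = 8.92 / 48.47 = 0.1840 A
The full supply current passes through R1: P = I²R.
P_R1 = (0.1840)² × 47.0 = 1.592 W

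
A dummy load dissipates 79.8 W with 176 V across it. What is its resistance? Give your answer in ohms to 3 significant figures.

Inverting the appropriate power form: R = V² / P.
R = (176)² / 79.8 = 388.2 Ω

388 Ω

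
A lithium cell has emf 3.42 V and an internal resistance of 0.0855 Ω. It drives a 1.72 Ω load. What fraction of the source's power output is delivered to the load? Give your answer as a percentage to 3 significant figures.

95.3 %

Efficiency is P_load / P_total. With a series r and R sharing the same I, P = I²R for each, so η = R/(R+r).
η = R / (R + r) = 1.72 / (1.72 + 0.0855) = 0.9526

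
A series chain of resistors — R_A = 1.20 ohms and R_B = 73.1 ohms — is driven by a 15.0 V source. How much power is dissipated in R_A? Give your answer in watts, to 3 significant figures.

0.0489 W

In a series string the same current flows through every resistor — find that current, then P = I²R for the one we want.
R_total = 1.20 + 73.1 = 74.30 Ω
I = V / R_total = 15.0 / 74.30 = 0.2019 A
P_R_A = I² × R_A = (0.2019)² × 1.20 = 0.04891 W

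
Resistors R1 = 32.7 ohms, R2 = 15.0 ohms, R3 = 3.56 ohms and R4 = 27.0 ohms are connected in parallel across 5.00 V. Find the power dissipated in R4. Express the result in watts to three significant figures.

The supply voltage appears across each parallel branch — just use P = V²/R4.
P_R4 = V² / R4 = (5.00)² / 27.0 Ω = 0.9259 W

0.926 W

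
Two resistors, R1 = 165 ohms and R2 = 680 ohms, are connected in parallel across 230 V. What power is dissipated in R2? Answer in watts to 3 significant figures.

The supply voltage appears across each parallel branch — just use P = V²/R2.
P_R2 = V² / R2 = (230)² / 680 Ω = 77.79 W

77.8 W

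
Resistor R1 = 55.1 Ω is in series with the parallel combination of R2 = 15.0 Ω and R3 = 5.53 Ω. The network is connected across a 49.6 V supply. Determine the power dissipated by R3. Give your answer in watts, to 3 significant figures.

First combine the parallel branches into one equivalent R_p, then R1 + R_p is a series pair.
R_p = (15.0×5.53)/(15.0+5.53) = 4.040 Ω
R_total = 55.1 + 4.040 = 59.14 Ω
I = V / R_total = 49.6 / 59.14 = 0.8387 A
Voltage across the parallel pair: V_p = I × R_p = 0.8387 × 4.040 = 3.389 V
R3 is across V_p, so use P = V²/R for that branch.
P_R3 = (3.389)² / 5.53 = 2.076 W

2.08 W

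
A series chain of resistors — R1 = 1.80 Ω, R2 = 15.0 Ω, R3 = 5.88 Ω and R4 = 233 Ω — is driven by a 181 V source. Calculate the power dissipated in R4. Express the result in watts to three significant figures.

117 W

Series elements share the same current, so find I first, then use P = I²R.
R_total = 1.80 + 15.0 + 5.88 + 233 = 255.7 Ω
I = V / R_total = 181 / 255.7 = 0.7079 A
P_R4 = I² × R4 = (0.7079)² × 233 = 116.8 W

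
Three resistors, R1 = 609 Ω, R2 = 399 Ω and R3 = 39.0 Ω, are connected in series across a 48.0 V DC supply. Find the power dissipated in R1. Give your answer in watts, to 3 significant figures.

The current is common to all series resistors; compute it, then apply P = I²R for the target.
R_total = 609 + 399 + 39.0 = 1047 Ω
I = V / R_total = 48.0 / 1047 = 0.04585 A
P_R1 = I² × R1 = (0.04585)² × 609 = 1.280 W

1.28 W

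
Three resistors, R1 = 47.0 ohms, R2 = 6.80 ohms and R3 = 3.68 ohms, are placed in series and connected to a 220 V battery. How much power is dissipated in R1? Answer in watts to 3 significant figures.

Since the resistors are in series they all carry the loop current I = V/R_total; the power in any one is I²R.
R_total = 47.0 + 6.80 + 3.68 = 57.48 Ω
I = V / R_total = 220 / 57.48 = 3.827 A
P_R1 = I² × R1 = (3.827)² × 47.0 = 688.5 W

689 W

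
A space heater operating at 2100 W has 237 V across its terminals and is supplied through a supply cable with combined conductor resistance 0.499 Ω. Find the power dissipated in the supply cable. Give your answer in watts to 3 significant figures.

The supply cable is a series resistance carrying the load current; its dissipation is I²R_line.
I = P / V = 2100 / 237 = 8.861 A through the supply cable.
P_line = I² R_line = (8.861)² × 0.499 = 39.18 W

39.2 W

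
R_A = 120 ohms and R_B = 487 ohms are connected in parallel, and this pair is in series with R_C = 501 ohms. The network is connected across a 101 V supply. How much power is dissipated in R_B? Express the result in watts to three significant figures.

Collapse the R_A‖R_B pair into one equivalent R_p; then R_p and R_C form a series string.
R_p = (120×487)/(120+487) = 96.28 Ω
R_total = R_p + 501 = 96.28 + 501 = 597.3 Ω
I = V / R_total = 101 / 597.3 = 0.1691 A
Voltage across the parallel pair: V_p = I × R_p = 0.1691 × 96.28 = 16.28 V
Use P = V²/R for R_B with V = V_p.
P_R_B = (16.28)² / 487 = 0.5443 W

0.544 W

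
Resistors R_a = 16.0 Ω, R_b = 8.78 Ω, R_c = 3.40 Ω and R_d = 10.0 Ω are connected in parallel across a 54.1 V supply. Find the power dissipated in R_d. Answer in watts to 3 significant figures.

Each parallel branch sees the full supply voltage, so P = V²/R applies directly to the target branch.
P_R_d = V² / R_d = (54.1)² / 10.0 Ω = 292.7 W

293 W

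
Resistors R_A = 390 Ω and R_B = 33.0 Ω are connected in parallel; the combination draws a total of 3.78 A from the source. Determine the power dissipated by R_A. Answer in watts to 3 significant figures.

33.9 W

The branches share the same voltage, but only the total current is given — find V from the equivalent resistance first.
1/R_eq = 1/390 + 1/33.0 ⇒ R_eq = 30.43 Ω
V = I_total × R_eq = 3.780 × 30.43 = 115.0 V
P_R_A = V² / R_A = (115.0)² / 390 = 33.92 W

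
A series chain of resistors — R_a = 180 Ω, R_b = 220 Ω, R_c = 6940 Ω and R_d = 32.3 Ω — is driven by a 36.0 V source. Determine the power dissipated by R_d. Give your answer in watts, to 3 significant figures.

The current is common to all series resistors; compute it, then apply P = I²R for the target.
R_total = 180 + 220 + 6940 + 32.3 = 7372 Ω
I = V / R_total = 36.0 / 7372 = 0.004883 A
P_R_d = I² × R_d = (0.004883)² × 32.3 = 0.0007702 W

0.000770 W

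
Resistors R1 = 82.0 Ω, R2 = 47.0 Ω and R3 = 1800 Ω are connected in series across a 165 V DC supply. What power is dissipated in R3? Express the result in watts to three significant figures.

13.2 W

Since the resistors are in series they all carry the loop current I = V/R_total; the power in any one is I²R.
R_total = 82.0 + 47.0 + 1800 = 1929 Ω
I = V / R_total = 165 / 1929 = 0.08554 A
P_R3 = I² × R3 = (0.08554)² × 1800 = 13.17 W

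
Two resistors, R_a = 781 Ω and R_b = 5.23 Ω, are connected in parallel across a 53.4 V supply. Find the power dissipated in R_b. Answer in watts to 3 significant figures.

545 W

The supply voltage appears across each parallel branch — just use P = V²/R_b.
P_R_b = V² / R_b = (53.4)² / 5.23 Ω = 545.2 W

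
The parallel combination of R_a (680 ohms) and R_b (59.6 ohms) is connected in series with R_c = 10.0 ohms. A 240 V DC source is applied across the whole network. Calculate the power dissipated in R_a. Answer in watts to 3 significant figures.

Combine R_a and R_b into their parallel equivalent first, reducing the network to two series resistors.
R_p = (680×59.6)/(680+59.6) = 54.80 Ω
R_total = R_p + 10.0 = 54.80 + 10.0 = 64.80 Ω
I = V / R_total = 240 / 64.80 = 3.704 A
Voltage across the parallel pair: V_p = I × R_p = 3.704 × 54.80 = 203.0 V
R_a sits across V_p; its power is V_p²/R.
P_R_a = (203.0)² / 680 = 60.58 W

60.6 W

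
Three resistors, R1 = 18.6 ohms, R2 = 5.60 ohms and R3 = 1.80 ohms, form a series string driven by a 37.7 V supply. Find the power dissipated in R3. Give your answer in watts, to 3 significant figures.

3.78 W

Series elements share the same current, so find I first, then use P = I²R.
R_total = 18.6 + 5.60 + 1.80 = 26.00 Ω
I = V / R_total = 37.7 / 26.00 = 1.450 A
P_R3 = I² × R3 = (1.450)² × 1.80 = 3.785 W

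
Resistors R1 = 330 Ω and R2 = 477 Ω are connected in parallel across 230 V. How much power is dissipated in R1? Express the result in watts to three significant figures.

160 W

The supply voltage appears across each parallel branch — just use P = V²/R1.
P_R1 = V² / R1 = (230)² / 330 Ω = 160.3 W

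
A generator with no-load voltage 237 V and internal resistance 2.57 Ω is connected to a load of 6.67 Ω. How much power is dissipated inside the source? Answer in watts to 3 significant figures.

1690 W

r is in series with the load, so it carries the full circuit current — the loss in it is I²r.
I = ε / (r + R) = 237 / (2.57 + 6.67) = 25.65 A
P_int = I² r = (25.65)² × 2.57 = 1691 W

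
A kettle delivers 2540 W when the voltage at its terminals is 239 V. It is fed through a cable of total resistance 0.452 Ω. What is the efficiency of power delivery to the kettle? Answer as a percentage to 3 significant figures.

98.0 %

I = P / V = 2540 / 239 = 10.63 A through the cable.
P_line = I² R_line = (10.63)² × 0.452 = 51.05 W
P_source = P_load + P_line = 2540 + 51.05 = 2591 W
η = P_load / P_source = 2540 / 2591 = 0.9803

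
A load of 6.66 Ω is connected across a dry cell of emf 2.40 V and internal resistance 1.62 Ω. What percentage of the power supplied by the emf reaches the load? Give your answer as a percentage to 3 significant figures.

The source delivers εI, of which I²R reaches the load and I²r is lost; since I is common, η = R/(R+r).
η = R / (R + r) = 6.66 / (6.66 + 1.62) = 0.8043

80.4 %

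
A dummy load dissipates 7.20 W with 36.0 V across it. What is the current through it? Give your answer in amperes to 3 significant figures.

0.200 A

Rearranging the power relation for the two known quantities gives I = P / V.
I = 7.20 / 36.0 = 0.2000 A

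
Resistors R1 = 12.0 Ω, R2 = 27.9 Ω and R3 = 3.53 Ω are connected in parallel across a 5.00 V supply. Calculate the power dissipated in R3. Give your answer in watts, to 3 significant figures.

7.08 W

Parallel branches share the same voltage; P = V²/R gives the branch power in one step.
P_R3 = V² / R3 = (5.00)² / 3.53 Ω = 7.082 W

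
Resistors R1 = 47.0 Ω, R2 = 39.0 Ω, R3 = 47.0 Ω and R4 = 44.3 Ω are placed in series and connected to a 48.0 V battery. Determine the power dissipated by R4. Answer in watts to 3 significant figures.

3.25 W

Series elements share the same current, so find I first, then use P = I²R.
R_total = 47.0 + 39.0 + 47.0 + 44.3 = 177.3 Ω
I = V / R_total = 48.0 / 177.3 = 0.2707 A
P_R4 = I² × R4 = (0.2707)² × 44.3 = 3.247 W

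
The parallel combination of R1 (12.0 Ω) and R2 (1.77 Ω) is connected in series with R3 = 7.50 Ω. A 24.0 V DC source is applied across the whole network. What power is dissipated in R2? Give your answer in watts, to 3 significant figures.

9.47 W

First find R_p for the parallel pair, then treat R_p + R3 as a series loop.
R_p = (12.0×1.77)/(12.0+1.77) = 1.542 Ω
R_total = R_p + 7.50 = 1.542 + 7.50 = 9.042 Ω
I = V / R_total = 24.0 / 9.042 = 2.654 A
Voltage across the parallel pair: V_p = I × R_p = 2.654 × 1.542 = 4.094 V
R2 has V_p across it, so P = V_p²/R2.
P_R2 = (4.094)² / 1.77 = 9.469 W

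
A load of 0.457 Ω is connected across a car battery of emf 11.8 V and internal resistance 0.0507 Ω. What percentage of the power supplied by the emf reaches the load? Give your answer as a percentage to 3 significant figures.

Both r and R carry the same current, so the power split is just the resistance split: η = R/(R+r).
η = R / (R + r) = 0.457 / (0.457 + 0.0507) = 0.9001

90.0 %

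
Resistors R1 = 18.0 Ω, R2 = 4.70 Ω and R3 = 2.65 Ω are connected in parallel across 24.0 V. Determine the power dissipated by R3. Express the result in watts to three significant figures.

217 W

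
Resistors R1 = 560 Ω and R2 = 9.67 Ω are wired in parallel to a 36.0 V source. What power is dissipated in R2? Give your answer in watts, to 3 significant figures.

Parallel branches share the same voltage; P = V²/R gives the branch power in one step.
P_R2 = V² / R2 = (36.0)² / 9.67 Ω = 134.0 W

134 W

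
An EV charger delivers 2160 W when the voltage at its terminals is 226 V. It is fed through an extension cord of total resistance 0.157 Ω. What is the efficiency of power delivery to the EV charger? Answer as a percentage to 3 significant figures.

99.3 %

I = P / V = 2160 / 226 = 9.558 A through the extension cord.
P_line = I² R_line = (9.558)² × 0.157 = 14.34 W
P_source = P_load + P_line = 2160 + 14.34 = 2174 W
η = P_load / P_source = 2160 / 2174 = 0.9934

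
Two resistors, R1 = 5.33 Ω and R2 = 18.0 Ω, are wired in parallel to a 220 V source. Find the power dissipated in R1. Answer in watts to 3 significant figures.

9080 W

Parallel branches share the same voltage; P = V²/R gives the branch power in one step.
P_R1 = V² / R1 = (220)² / 5.33 Ω = 9081 W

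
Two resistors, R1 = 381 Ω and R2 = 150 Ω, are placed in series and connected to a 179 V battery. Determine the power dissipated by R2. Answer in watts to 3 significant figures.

17.0 W

The current is common to all series resistors; compute it, then apply P = I²R for the target.
R_total = 381 + 150 = 531.0 Ω
I = V / R_total = 179 / 531.0 = 0.3371 A
P_R2 = I² × R2 = (0.3371)² × 150 = 17.05 W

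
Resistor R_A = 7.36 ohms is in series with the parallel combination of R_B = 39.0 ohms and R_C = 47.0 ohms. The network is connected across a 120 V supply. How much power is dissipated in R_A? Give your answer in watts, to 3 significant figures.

Replace R_B and R_C with their parallel equivalent so the circuit becomes R_A in series with R_p.
R_p = (39.0×47.0)/(39.0+47.0) = 21.31 Ω
R_total = 7.36 + 21.31 = 28.67 Ω
I = V / R_total = 120 / 28.67 = 4.185 A
All the current flows through R_A; use P = I²R.
P_R_A = (4.185)² × 7.36 = 128.9 W

129 W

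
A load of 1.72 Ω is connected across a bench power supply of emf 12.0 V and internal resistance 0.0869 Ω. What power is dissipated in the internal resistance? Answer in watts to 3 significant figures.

Internal loss is I²r, with I set by the total series resistance r+R.
I = ε / (r + R) = 12.0 / (0.0869 + 1.72) = 6.641 A
P_int = I² r = (6.641)² × 0.0869 = 3.833 W

3.83 W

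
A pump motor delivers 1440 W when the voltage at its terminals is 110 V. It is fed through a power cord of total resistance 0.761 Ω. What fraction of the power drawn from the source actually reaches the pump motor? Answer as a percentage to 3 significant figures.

I = P / V = 1440 / 110 = 13.09 A through the power cord.
P_line = I² R_line = (13.09)² × 0.761 = 130.4 W
P_source = P_load + P_line = 1440 + 130.4 = 1570 W
η = P_load / P_source = 1440 / 1570 = 0.9170

91.7 %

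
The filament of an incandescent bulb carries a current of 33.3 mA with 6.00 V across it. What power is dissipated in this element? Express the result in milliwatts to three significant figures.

200 mW

Both the voltage across and the current through the element are known, so P = V I applies directly.
P = 6.00 V × 0.03330 A = 0.1998 W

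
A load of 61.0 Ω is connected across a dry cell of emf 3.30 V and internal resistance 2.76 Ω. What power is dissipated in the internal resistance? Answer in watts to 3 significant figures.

The source's internal resistance is just another series element carrying I; its dissipation is I²r.
I = ε / (r + R) = 3.30 / (2.76 + 61.0) = 0.05176 A
P_int = I² r = (0.05176)² × 2.76 = 0.007393 W

0.00739 W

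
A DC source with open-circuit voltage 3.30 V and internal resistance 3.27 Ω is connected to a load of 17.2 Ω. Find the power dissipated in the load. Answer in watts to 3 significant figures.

Find the circuit current first, then P = I²R for the load (series elements share I).
I = ε / (r + R) = 3.30 / (3.27 + 17.2) = 0.1612 A
P_load = I² R = (0.1612)² × 17.2 = 0.4470 W

0.447 W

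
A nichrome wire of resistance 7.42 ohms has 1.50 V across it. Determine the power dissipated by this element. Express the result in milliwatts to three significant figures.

V and R are stated; P = V²/R avoids computing the current.
P = (1.50 V)² / 7.42 Ω = 0.3032 W

303 mW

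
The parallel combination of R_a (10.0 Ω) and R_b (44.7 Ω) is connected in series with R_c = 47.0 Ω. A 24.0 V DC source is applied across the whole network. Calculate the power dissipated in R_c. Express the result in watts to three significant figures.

8.89 W

First find R_p for the parallel pair, then treat R_p + R_c as a series loop.
R_p = (10.0×44.7)/(10.0+44.7) = 8.172 Ω
R_total = R_p + 47.0 = 8.172 + 47.0 = 55.17 Ω
I = V / R_total = 24.0 / 55.17 = 0.4350 A
All the supply current flows through R_c; use P = I²R_c.
P_R_c = (0.4350)² × 47.0 = 8.894 W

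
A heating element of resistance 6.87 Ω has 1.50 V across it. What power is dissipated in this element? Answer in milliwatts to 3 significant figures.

Voltage and resistance are given, so P = V²/R is the one-step route.
P = (1.50 V)² / 6.87 Ω = 0.3275 W

328 mW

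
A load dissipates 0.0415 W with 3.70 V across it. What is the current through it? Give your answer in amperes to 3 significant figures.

0.0112 A

Inverting the appropriate power form: I = P / V.
I = 0.0415 / 3.70 = 0.01122 A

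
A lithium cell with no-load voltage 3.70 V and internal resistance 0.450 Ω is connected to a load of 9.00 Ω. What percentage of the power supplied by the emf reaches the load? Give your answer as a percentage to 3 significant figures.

95.2 %

η = P_load/(P_load+P_int) = I²R/(I²R+I²r) = R/(R+r) — the I² cancels for series elements.
η = R / (R + r) = 9.00 / (9.00 + 0.450) = 0.9524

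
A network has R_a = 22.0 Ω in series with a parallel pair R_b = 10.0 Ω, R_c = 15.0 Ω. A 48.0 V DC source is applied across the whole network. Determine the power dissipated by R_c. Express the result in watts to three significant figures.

7.05 W

First combine the parallel branches into one equivalent R_p, then R_a + R_p is a series pair.
R_p = (10.0×15.0)/(10.0+15.0) = 6.000 Ω
R_total = 22.0 + 6.000 = 28.00 Ω
I = V / R_total = 48.0 / 28.00 = 1.714 A
Voltage across the parallel pair: V_p = I × R_p = 1.714 × 6.000 = 10.29 V
With V_p across R_c, its power is V_p²/R_c.
P_R_c = (10.29)² / 15.0 = 7.053 W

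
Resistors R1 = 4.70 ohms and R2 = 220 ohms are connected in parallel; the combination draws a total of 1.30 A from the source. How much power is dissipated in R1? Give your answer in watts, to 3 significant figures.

7.61 W

The branches share the same voltage, but only the total current is given — find V from the equivalent resistance first.
1/R_eq = 1/4.70 + 1/220 ⇒ R_eq = 4.602 Ω
V = I_total × R_eq = 1.300 × 4.602 = 5.982 V
P_R1 = V² / R1 = (5.982)² / 4.70 = 7.614 W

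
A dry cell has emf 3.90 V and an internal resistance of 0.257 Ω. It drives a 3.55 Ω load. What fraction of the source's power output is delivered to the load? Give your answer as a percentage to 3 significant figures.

Both r and R carry the same current, so the power split is just the resistance split: η = R/(R+r).
η = R / (R + r) = 3.55 / (3.55 + 0.257) = 0.9325

93.2 %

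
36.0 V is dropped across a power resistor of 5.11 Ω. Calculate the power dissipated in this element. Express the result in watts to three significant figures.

254 W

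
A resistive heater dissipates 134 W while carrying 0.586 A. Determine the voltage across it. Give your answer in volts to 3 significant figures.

From P = V I = I²R = V²/R, with the two given quantities we get V = P / I.
V = 134 / 0.5860 = 228.7 V

229 V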